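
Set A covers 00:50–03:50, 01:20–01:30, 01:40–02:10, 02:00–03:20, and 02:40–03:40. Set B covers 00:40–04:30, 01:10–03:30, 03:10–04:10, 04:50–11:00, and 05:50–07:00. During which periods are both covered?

First set merges to 00:50-03:50.
Second set merges to 00:40-04:30, 04:50-11:00.
00:50-03:50 ∩ B → 00:50-03:50.

00:50-03:50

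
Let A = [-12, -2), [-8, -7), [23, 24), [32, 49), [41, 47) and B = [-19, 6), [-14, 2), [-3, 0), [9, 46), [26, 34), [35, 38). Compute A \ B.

A, merged: [-12, -2), [23, 24), [32, 49).
B, merged: [-19, 6), [9, 46).
[-12, -2): fully covered by B → removed.
[23, 24): fully covered by B → removed.
[32, 49) minus B → [46, 49).

[46, 49)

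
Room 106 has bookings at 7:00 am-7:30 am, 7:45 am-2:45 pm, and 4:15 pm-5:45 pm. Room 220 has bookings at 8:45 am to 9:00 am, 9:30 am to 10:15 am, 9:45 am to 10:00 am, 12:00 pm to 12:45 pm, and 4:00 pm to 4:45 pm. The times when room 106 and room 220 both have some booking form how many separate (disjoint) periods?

4

B, merged: 8:45 am–9:00 am, 9:30 am–10:15 am, 12:00 pm–12:45 pm, 4:00 pm–4:45 pm.
A ∩ B = 8:45 am–9:00 am, 9:30 am–10:15 am, 12:00 pm–12:45 pm, 4:15 pm–4:45 pm.
That is 4 disjoint pieces.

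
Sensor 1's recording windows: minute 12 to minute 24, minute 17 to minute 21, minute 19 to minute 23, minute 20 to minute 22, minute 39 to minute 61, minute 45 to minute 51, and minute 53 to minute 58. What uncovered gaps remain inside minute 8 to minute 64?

minute 8 to minute 12, minute 24 to minute 39, minute 61 to minute 64

Covered (merged): minute 12 to minute 24, minute 39 to minute 61.
Gaps within minute 8 to minute 64: minute 8 to minute 12, minute 24 to minute 39, minute 61 to minute 64.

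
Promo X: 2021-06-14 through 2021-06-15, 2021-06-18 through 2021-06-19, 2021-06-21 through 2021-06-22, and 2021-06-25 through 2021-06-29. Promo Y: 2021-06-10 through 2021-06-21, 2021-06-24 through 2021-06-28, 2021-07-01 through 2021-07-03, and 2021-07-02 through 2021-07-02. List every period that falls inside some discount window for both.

B, merged: 2021-06-10 through 2021-06-21, 2021-06-24 through 2021-06-28, 2021-07-01 through 2021-07-03.
2021-06-14 through 2021-06-15 ∩ B → 2021-06-14 through 2021-06-15.
2021-06-18 through 2021-06-19 ∩ B → 2021-06-18 through 2021-06-19.
2021-06-21 through 2021-06-22 ∩ B → 2021-06-21 through 2021-06-21.
2021-06-25 through 2021-06-29 ∩ B → 2021-06-25 through 2021-06-28.

2021-06-14 through 2021-06-15, 2021-06-18 through 2021-06-19, 2021-06-21 through 2021-06-21, 2021-06-25 through 2021-06-28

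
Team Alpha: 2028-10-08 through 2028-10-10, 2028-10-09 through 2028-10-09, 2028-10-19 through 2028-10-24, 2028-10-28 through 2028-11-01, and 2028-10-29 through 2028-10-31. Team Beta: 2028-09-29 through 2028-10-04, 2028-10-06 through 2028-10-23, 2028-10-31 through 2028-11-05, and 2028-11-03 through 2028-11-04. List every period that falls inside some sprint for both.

Merge the first list: 2028-10-08 through 2028-10-10, 2028-10-19 through 2028-10-24, 2028-10-28 through 2028-11-01.
Merge the second list: 2028-09-29 through 2028-10-04, 2028-10-06 through 2028-10-23, 2028-10-31 through 2028-11-05.
2028-10-08 through 2028-10-10 ∩ B → 2028-10-08 through 2028-10-10.
2028-10-19 through 2028-10-24 ∩ B → 2028-10-19 through 2028-10-23.
2028-10-28 through 2028-11-01 ∩ B → 2028-10-31 through 2028-11-01.

2028-10-08 through 2028-10-10, 2028-10-19 through 2028-10-23, 2028-10-31 through 2028-11-01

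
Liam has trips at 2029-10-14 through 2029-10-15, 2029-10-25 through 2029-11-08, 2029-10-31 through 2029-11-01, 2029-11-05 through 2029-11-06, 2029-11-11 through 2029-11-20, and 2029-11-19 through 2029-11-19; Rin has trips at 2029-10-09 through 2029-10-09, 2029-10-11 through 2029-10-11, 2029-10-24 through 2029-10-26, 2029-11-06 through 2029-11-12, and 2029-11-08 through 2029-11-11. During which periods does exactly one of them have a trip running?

2029-10-09 through 2029-10-09, 2029-10-11 through 2029-10-11, 2029-10-14 through 2029-10-15, 2029-10-24 through 2029-10-24, 2029-10-27 through 2029-11-05, 2029-11-09 through 2029-11-10, 2029-11-13 through 2029-11-20

First set merges to 2029-10-14 through 2029-10-15, 2029-10-25 through 2029-11-08, 2029-11-11 through 2029-11-20.
Second set merges to 2029-10-09 through 2029-10-09, 2029-10-11 through 2029-10-11, 2029-10-24 through 2029-10-26, 2029-11-06 through 2029-11-12.
A \ B = 2029-10-14 through 2029-10-15, 2029-10-27 through 2029-11-05, 2029-11-13 through 2029-11-20.
B \ A = 2029-10-09 through 2029-10-09, 2029-10-11 through 2029-10-11, 2029-10-24 through 2029-10-24, 2029-11-09 through 2029-11-10.
Union of the two gives the symmetric difference.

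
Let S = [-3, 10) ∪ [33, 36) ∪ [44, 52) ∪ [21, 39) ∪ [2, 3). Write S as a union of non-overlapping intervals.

[-3, 10) ∪ [21, 39) ∪ [44, 52)

Sort by start: [-3, 10), [2, 3), [21, 39), [33, 36), [44, 52).
[2, 3) overlaps/touches [-3, 10) → extend to [-3, 10).
[21, 39) is disjoint → start new block.
[33, 36) overlaps/touches [21, 39) → extend to [21, 39).
[44, 52) is disjoint → start new block.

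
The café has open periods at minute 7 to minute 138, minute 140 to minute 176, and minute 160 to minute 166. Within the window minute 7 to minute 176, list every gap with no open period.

minute 138 to minute 140

Covered (merged): minute 7 to minute 138, minute 140 to minute 176.
Complement within minute 7 to minute 176: minute 138 to minute 140.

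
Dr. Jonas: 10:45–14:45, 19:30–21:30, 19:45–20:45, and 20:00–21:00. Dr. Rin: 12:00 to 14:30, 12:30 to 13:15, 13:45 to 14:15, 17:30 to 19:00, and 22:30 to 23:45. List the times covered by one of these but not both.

First set merges to 10:45–14:45, 19:30–21:30.
Second set merges to 12:00–14:30, 17:30–19:00, 22:30–23:45.
Only in the first: 10:45–12:00, 14:30–14:45, 19:30–21:30.
Only in the second: 17:30–19:00, 22:30–23:45.
Together these are the periods covered by exactly one.

10:45–12:00, 14:30–14:45, 17:30–19:00, 19:30–21:30, 22:30–23:45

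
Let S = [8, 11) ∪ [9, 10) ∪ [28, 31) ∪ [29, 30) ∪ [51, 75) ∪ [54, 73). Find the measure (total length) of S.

30

Merged: [8, 11), [28, 31), [51, 75).
Lengths: 3 + 3 + 24 = 30.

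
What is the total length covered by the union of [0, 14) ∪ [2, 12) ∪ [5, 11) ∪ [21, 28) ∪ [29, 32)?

24

Merged: [0, 14), [21, 28), [29, 32).
Lengths: 14 + 7 + 3 = 24.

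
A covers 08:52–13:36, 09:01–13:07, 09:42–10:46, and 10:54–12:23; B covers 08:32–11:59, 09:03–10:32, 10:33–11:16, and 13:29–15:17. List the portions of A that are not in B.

11:59–13:29

First set merges to 08:52–13:36.
Second set merges to 08:32–11:59, 13:29–15:17.
08:52–13:36 minus B → 11:59–13:29.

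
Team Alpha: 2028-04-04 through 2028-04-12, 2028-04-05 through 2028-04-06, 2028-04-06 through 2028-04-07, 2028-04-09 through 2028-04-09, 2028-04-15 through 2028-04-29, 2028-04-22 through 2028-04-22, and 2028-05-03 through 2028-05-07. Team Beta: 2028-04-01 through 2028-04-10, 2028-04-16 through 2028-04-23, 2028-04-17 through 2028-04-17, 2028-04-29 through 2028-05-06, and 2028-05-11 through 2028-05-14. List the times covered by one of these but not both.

2028-04-01 through 2028-04-03, 2028-04-11 through 2028-04-12, 2028-04-15 through 2028-04-15, 2028-04-24 through 2028-04-28, 2028-04-30 through 2028-05-02, 2028-05-07 through 2028-05-07, 2028-05-11 through 2028-05-14

First set merges to 2028-04-04 through 2028-04-12, 2028-04-15 through 2028-04-29, 2028-05-03 through 2028-05-07.
Second set merges to 2028-04-01 through 2028-04-10, 2028-04-16 through 2028-04-23, 2028-04-29 through 2028-05-06, 2028-05-11 through 2028-05-14.
A but not B: 2028-04-11 through 2028-04-12, 2028-04-15 through 2028-04-15, 2028-04-24 through 2028-04-28, 2028-05-07 through 2028-05-07.
B but not A: 2028-04-01 through 2028-04-03, 2028-04-30 through 2028-05-02, 2028-05-11 through 2028-05-14.
Combining gives A △ B.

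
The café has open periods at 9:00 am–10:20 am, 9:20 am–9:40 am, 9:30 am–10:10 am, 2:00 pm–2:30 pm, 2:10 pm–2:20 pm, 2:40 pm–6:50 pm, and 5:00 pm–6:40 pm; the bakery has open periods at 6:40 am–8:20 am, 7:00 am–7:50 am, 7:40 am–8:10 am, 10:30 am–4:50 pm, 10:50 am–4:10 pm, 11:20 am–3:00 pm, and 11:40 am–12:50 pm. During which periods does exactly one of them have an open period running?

6:40 am–8:20 am, 9:00 am–10:20 am, 10:30 am–2:00 pm, 2:30 pm–2:40 pm, 4:50 pm–6:50 pm

First set merges to 9:00 am–10:20 am, 2:00 pm–2:30 pm, 2:40 pm–6:50 pm.
Second set merges to 6:40 am–8:20 am, 10:30 am–4:50 pm.
A but not B: 9:00 am–10:20 am, 4:50 pm–6:50 pm.
B but not A: 6:40 am–8:20 am, 10:30 am–2:00 pm, 2:30 pm–2:40 pm.
Combining gives A △ B.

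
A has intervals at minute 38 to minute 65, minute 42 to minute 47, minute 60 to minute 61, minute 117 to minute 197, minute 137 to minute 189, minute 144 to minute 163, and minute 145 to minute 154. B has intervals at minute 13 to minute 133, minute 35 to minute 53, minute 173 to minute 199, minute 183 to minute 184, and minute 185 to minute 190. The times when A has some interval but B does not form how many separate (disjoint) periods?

A, merged: minute 38 to minute 65, minute 117 to minute 197.
B, merged: minute 13 to minute 133, minute 173 to minute 199.
A \ B = minute 133 to minute 173.
That is 1 disjoint piece.

1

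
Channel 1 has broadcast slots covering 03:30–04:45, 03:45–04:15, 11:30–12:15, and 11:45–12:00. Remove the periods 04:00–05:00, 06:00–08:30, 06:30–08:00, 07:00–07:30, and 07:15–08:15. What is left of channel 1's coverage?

03:30-04:00, 11:30-12:15

First set merges to 03:30-04:45, 11:30-12:15.
Second set merges to 04:00-05:00, 06:00-08:30.
03:30-04:45 minus B → 03:30-04:00.
11:30-12:15: no B overlap → unchanged.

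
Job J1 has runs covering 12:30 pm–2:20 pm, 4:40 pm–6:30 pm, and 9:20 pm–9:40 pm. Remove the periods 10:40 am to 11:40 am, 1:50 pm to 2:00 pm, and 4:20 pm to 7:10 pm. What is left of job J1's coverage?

12:30 pm-1:50 pm, 2:00 pm-2:20 pm, 9:20 pm-9:40 pm

12:30 pm-2:20 pm \ B = 12:30 pm-1:50 pm, 2:00 pm-2:20 pm.
4:40 pm-6:30 pm: entirely removed.
9:20 pm-9:40 pm: nothing removed.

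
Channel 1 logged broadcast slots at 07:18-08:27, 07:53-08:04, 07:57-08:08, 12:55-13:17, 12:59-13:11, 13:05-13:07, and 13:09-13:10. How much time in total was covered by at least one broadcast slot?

1 h 31 min

Merged: 07:18–08:27, 12:55–13:17.
Lengths: 1 h 9 min + 22 min = 1 h 31 min.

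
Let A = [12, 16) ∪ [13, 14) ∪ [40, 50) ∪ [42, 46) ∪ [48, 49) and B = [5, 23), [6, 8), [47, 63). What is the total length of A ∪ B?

Merge the first list: [12, 16), [40, 50).
Merge the second list: [5, 23), [47, 63).
A ∪ B = [5, 23), [40, 63).
Total: 18 + 23 = 41.

41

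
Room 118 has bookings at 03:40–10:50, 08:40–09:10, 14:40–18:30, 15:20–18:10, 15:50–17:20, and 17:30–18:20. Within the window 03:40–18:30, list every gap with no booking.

10:50–14:40

The merged coverage is 03:40–10:50, 14:40–18:30.
Gaps within 03:40–18:30: 10:50–14:40.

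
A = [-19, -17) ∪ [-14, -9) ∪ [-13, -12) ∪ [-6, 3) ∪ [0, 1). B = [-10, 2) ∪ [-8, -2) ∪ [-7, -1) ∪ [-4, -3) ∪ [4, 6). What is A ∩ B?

First set merges to [-19, -17), [-14, -9), [-6, 3).
Second set merges to [-10, 2), [4, 6).
[-19, -17) falls entirely outside B.
[-14, -9) overlaps B on [-10, -9).
[-6, 3) overlaps B on [-6, 2).

[-10, -9) ∪ [-6, 2)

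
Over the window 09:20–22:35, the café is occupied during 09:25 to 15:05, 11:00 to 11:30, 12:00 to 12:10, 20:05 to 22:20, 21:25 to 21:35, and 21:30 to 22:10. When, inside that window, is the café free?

09:20–09:25, 15:05–20:05, 22:20–22:35

Covered (merged): 09:25–15:05, 20:05–22:20.
Uncovered inside 09:20–22:35: 09:20–09:25, 15:05–20:05, 22:20–22:35.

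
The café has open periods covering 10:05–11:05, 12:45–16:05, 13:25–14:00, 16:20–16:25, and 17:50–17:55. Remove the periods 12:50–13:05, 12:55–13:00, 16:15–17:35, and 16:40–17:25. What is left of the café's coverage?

Merge the first list: 10:05–11:05, 12:45–16:05, 16:20–16:25, 17:50–17:55.
Merge the second list: 12:50–13:05, 16:15–17:35.
10:05–11:05 is untouched.
12:45–16:05 with B removed leaves 12:45–12:50, 13:05–16:05.
16:20–16:25 lies entirely inside B → drops out.
17:50–17:55 is untouched.

10:05–11:05, 12:45–12:50, 13:05–16:05, 17:50–17:55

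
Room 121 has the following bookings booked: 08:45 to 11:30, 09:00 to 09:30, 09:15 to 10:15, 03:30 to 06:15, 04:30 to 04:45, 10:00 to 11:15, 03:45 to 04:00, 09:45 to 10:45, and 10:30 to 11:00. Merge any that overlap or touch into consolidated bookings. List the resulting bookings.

Sort by start: 03:30-06:15, 03:45-04:00, 04:30-04:45, 08:45-11:30, 09:00-09:30, 09:15-10:15, 09:45-10:45, 10:00-11:15, 10:30-11:00.
03:45-04:00 overlaps/touches 03:30-06:15 → extend to 03:30-06:15.
04:30-04:45 overlaps/touches 03:30-06:15 → extend to 03:30-06:15.
08:45-11:30 is disjoint → start new block.
09:00-09:30 overlaps/touches 08:45-11:30 → extend to 08:45-11:30.
09:15-10:15 overlaps/touches 08:45-11:30 → extend to 08:45-11:30.
09:45-10:45 overlaps/touches 08:45-11:30 → extend to 08:45-11:30.
10:00-11:15 overlaps/touches 08:45-11:30 → extend to 08:45-11:30.
10:30-11:00 overlaps/touches 08:45-11:30 → extend to 08:45-11:30.

03:30-06:15, 08:45-11:30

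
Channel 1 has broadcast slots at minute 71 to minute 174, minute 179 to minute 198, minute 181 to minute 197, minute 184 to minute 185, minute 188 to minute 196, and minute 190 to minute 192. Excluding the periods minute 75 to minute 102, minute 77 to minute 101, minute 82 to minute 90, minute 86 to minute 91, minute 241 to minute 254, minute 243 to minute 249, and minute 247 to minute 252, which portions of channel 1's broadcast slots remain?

minute 71 to minute 75, minute 102 to minute 174, minute 179 to minute 198

A, merged: minute 71 to minute 174, minute 179 to minute 198.
B, merged: minute 75 to minute 102, minute 241 to minute 254.
minute 71 to minute 174 with B removed leaves minute 71 to minute 75, minute 102 to minute 174.
minute 179 to minute 198 is untouched.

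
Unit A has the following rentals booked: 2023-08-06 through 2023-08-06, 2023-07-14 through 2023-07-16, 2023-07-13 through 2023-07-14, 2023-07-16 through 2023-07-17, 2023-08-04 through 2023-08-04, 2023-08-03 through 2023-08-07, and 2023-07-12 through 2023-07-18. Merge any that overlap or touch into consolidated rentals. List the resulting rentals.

Sort by start: 2023-07-12 through 2023-07-18, 2023-07-13 through 2023-07-14, 2023-07-14 through 2023-07-16, 2023-07-16 through 2023-07-17, 2023-08-03 through 2023-08-07, 2023-08-04 through 2023-08-04, 2023-08-06 through 2023-08-06.
2023-07-13 through 2023-07-14 overlaps/touches 2023-07-12 through 2023-07-18 → extend to 2023-07-12 through 2023-07-18.
2023-07-14 through 2023-07-16 overlaps/touches 2023-07-12 through 2023-07-18 → extend to 2023-07-12 through 2023-07-18.
2023-07-16 through 2023-07-17 overlaps/touches 2023-07-12 through 2023-07-18 → extend to 2023-07-12 through 2023-07-18.
2023-08-03 through 2023-08-07 is disjoint → start new block.
2023-08-04 through 2023-08-04 overlaps/touches 2023-08-03 through 2023-08-07 → extend to 2023-08-03 through 2023-08-07.
2023-08-06 through 2023-08-06 overlaps/touches 2023-08-03 through 2023-08-07 → extend to 2023-08-03 through 2023-08-07.

2023-07-12 through 2023-07-18, 2023-08-03 through 2023-08-07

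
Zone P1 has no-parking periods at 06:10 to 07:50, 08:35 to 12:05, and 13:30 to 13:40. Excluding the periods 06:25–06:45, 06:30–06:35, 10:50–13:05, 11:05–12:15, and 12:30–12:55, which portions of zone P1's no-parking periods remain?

B, merged: 06:25–06:45, 10:50–13:05.
06:10–07:50 \ B = 06:10–06:25, 06:45–07:50.
08:35–12:05 \ B = 08:35–10:50.
13:30–13:40: nothing removed.

06:10–06:25, 06:45–07:50, 08:35–10:50, 13:30–13:40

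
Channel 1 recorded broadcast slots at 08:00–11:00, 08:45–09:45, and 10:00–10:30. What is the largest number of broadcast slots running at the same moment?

2

Sweep endpoints in order; track running count of active intervals.
Peak of 2 reached at 08:45.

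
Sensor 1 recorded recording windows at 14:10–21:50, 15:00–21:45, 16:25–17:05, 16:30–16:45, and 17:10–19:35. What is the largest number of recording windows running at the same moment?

At 16:30, 4 of the intervals are simultaneously active.
No point has more.

4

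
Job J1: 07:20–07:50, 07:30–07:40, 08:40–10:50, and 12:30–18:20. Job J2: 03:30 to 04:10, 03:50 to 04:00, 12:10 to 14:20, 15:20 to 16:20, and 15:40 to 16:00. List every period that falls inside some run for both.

A, merged: 07:20–07:50, 08:40–10:50, 12:30–18:20.
B, merged: 03:30–04:10, 12:10–14:20, 15:20–16:20.
07:20–07:50 meets no B interval.
08:40–10:50 meets no B interval.
12:30–18:20 ∩ B → 12:30–14:20, 15:20–16:20.

12:30–14:20, 15:20–16:20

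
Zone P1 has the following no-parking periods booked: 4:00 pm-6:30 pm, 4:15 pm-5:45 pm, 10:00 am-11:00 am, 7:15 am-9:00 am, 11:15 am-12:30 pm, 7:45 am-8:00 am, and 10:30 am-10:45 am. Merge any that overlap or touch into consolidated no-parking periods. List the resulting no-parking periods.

7:15 am-9:00 am, 10:00 am-11:00 am, 11:15 am-12:30 pm, 4:00 pm-6:30 pm

Sort by start: 7:15 am-9:00 am, 7:45 am-8:00 am, 10:00 am-11:00 am, 10:30 am-10:45 am, 11:15 am-12:30 pm, 4:00 pm-6:30 pm, 4:15 pm-5:45 pm.
7:45 am-8:00 am overlaps/touches 7:15 am-9:00 am → extend to 7:15 am-9:00 am.
10:00 am-11:00 am is disjoint → start new block.
10:30 am-10:45 am overlaps/touches 10:00 am-11:00 am → extend to 10:00 am-11:00 am.
11:15 am-12:30 pm is disjoint → start new block.
4:00 pm-6:30 pm is disjoint → start new block.
4:15 pm-5:45 pm overlaps/touches 4:00 pm-6:30 pm → extend to 4:00 pm-6:30 pm.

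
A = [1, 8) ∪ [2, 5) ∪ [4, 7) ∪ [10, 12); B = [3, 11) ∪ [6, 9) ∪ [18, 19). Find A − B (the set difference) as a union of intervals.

A, merged: [1, 8), [10, 12).
B, merged: [3, 11), [18, 19).
[1, 8) with B removed leaves [1, 3).
[10, 12) with B removed leaves [11, 12).

[1, 3) ∪ [11, 12)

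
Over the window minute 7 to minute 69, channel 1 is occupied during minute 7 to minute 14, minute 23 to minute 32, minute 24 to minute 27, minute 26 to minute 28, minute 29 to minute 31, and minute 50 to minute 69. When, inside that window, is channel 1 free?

After merging, the occupied span is minute 7 to minute 14, minute 23 to minute 32, minute 50 to minute 69.
Complement within minute 7 to minute 69: minute 14 to minute 23, minute 32 to minute 50.

minute 14 to minute 23, minute 32 to minute 50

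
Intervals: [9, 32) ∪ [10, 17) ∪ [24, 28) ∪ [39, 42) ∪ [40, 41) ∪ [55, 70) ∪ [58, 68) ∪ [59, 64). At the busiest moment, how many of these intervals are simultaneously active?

3

Sweep endpoints in order; track running count of active intervals.
Peak of 3 reached at 59.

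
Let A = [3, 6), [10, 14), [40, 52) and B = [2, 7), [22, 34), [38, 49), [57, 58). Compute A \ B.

[3, 6): fully covered by B → removed.
[10, 14): no B overlap → unchanged.
[40, 52) minus B → [49, 52).

[10, 14) ∪ [49, 52)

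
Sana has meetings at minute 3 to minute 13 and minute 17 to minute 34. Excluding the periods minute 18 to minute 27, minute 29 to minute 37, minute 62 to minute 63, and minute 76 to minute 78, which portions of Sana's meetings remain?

minute 3 to minute 13, minute 17 to minute 18, minute 27 to minute 29

minute 3 to minute 13: no B overlap → unchanged.
minute 17 to minute 34 minus B → minute 17 to minute 18, minute 27 to minute 29.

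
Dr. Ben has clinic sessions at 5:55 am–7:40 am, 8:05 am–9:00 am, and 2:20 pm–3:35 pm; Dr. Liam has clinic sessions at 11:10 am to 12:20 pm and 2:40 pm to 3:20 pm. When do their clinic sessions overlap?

2:40 pm–3:20 pm

5:55 am–7:40 am falls entirely outside B.
8:05 am–9:00 am falls entirely outside B.
2:20 pm–3:35 pm overlaps B on 2:40 pm–3:20 pm.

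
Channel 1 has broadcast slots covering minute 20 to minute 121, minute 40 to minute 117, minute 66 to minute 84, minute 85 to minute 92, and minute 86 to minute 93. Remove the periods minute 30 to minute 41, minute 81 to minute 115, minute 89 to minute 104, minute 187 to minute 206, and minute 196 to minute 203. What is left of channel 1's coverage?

minute 20 to minute 30, minute 41 to minute 81, minute 115 to minute 121

A, merged: minute 20 to minute 121.
B, merged: minute 30 to minute 41, minute 81 to minute 115, minute 187 to minute 206.
minute 20 to minute 121 \ B = minute 20 to minute 30, minute 41 to minute 81, minute 115 to minute 121.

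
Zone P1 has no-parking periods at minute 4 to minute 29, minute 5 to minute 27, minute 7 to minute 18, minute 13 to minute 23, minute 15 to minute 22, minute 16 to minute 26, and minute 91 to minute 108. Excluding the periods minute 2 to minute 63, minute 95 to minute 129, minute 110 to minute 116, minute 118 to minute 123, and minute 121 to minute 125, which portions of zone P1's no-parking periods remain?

Merge the first list: minute 4 to minute 29, minute 91 to minute 108.
Merge the second list: minute 2 to minute 63, minute 95 to minute 129.
minute 4 to minute 29: fully covered by B → removed.
minute 91 to minute 108 minus B → minute 91 to minute 95.

minute 91 to minute 95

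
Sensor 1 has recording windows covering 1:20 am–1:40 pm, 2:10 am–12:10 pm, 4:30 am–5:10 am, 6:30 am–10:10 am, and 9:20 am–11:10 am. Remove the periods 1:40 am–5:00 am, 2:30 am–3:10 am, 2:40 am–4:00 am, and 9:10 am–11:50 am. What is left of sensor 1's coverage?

1:20 am–1:40 am, 5:00 am–9:10 am, 11:50 am–1:40 pm

First set merges to 1:20 am–1:40 pm.
Second set merges to 1:40 am–5:00 am, 9:10 am–11:50 am.
1:20 am–1:40 pm minus B → 1:20 am–1:40 am, 5:00 am–9:10 am, 11:50 am–1:40 pm.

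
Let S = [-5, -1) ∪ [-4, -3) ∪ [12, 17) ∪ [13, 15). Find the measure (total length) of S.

Merged: [-5, -1), [12, 17).
Lengths: 4 + 5 = 9.

9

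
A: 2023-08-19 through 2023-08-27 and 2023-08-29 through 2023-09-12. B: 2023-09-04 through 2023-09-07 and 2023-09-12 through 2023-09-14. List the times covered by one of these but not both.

Only in the first: 2023-08-19 through 2023-08-27, 2023-08-29 through 2023-09-03, 2023-09-08 through 2023-09-11.
Only in the second: 2023-09-13 through 2023-09-14.
Together these are the periods covered by exactly one.

2023-08-19 through 2023-08-27, 2023-08-29 through 2023-09-03, 2023-09-08 through 2023-09-11, 2023-09-13 through 2023-09-14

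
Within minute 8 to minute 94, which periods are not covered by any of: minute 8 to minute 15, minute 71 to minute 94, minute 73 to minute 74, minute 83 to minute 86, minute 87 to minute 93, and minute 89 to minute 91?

minute 15 to minute 71

After merging, the occupied span is minute 8 to minute 15, minute 71 to minute 94.
Gaps within minute 8 to minute 94: minute 15 to minute 71.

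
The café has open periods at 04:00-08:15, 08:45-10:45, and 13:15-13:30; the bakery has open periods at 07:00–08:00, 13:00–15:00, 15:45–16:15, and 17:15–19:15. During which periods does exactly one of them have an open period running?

Only in the first: 04:00-07:00, 08:00-08:15, 08:45-10:45.
Only in the second: 13:00-13:15, 13:30-15:00, 15:45-16:15, 17:15-19:15.
Together these are the periods covered by exactly one.

04:00-07:00, 08:00-08:15, 08:45-10:45, 13:00-13:15, 13:30-15:00, 15:45-16:15, 17:15-19:15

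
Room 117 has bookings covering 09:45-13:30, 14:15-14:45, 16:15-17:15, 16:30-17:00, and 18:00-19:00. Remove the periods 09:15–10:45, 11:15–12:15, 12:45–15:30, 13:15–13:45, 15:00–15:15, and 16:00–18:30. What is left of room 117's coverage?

A, merged: 09:45–13:30, 14:15–14:45, 16:15–17:15, 18:00–19:00.
B, merged: 09:15–10:45, 11:15–12:15, 12:45–15:30, 16:00–18:30.
09:45–13:30 \ B = 10:45–11:15, 12:15–12:45.
14:15–14:45: entirely removed.
16:15–17:15: entirely removed.
18:00–19:00 \ B = 18:30–19:00.

10:45–11:15, 12:15–12:45, 18:30–19:00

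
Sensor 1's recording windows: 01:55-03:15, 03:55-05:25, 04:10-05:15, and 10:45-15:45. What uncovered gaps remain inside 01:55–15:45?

After merging, the occupied span is 01:55–03:15, 03:55–05:25, 10:45–15:45.
Uncovered inside 01:55–15:45: 03:15–03:55, 05:25–10:45.

03:15–03:55, 05:25–10:45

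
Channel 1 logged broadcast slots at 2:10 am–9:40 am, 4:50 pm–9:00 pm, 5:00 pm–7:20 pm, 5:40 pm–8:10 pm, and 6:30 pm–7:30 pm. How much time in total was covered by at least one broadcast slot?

Merged: 2:10 am-9:40 am, 4:50 pm-9:00 pm.
Lengths: 7 h 30 min + 4 h 10 min = 11 h 40 min.

11 h 40 min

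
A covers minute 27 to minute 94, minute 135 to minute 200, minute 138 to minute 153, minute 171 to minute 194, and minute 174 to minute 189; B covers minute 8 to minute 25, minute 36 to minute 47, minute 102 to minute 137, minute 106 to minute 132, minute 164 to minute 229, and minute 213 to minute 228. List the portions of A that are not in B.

Merge the first list: minute 27 to minute 94, minute 135 to minute 200.
Merge the second list: minute 8 to minute 25, minute 36 to minute 47, minute 102 to minute 137, minute 164 to minute 229.
minute 27 to minute 94 minus B → minute 27 to minute 36, minute 47 to minute 94.
minute 135 to minute 200 minus B → minute 137 to minute 164.

minute 27 to minute 36, minute 47 to minute 94, minute 137 to minute 164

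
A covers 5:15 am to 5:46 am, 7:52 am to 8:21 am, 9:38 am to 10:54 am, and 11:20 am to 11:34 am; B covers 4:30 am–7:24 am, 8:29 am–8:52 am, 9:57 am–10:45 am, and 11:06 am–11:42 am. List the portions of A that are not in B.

5:15 am–5:46 am: fully covered by B → removed.
7:52 am–8:21 am: no B overlap → unchanged.
9:38 am–10:54 am minus B → 9:38 am–9:57 am, 10:45 am–10:54 am.
11:20 am–11:34 am: fully covered by B → removed.

7:52 am–8:21 am, 9:38 am–9:57 am, 10:45 am–10:54 am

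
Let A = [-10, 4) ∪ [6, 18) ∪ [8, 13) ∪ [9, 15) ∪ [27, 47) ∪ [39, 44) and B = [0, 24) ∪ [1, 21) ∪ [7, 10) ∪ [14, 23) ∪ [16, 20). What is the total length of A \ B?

30

A, merged: [-10, 4), [6, 18), [27, 47).
B, merged: [0, 24).
A \ B = [-10, 0), [27, 47).
Total: 10 + 20 = 30.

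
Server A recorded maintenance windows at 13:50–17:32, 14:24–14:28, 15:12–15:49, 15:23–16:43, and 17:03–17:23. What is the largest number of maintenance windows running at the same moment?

At 15:23, 3 of the intervals are simultaneously active.
No point has more.

3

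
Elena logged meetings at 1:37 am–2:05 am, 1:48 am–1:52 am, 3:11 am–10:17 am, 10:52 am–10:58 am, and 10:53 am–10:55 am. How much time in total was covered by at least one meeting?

Merged: 1:37 am–2:05 am, 3:11 am–10:17 am, 10:52 am–10:58 am.
Lengths: 28 min + 7 h 6 min + 6 min = 7 h 40 min.

7 h 40 min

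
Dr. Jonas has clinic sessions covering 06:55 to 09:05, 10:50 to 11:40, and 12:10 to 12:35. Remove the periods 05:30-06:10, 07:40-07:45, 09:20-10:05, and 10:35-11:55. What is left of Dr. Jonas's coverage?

06:55–07:40, 07:45–09:05, 12:10–12:35

06:55–09:05 with B removed leaves 06:55–07:40, 07:45–09:05.
10:50–11:40 lies entirely inside B → drops out.
12:10–12:35 is untouched.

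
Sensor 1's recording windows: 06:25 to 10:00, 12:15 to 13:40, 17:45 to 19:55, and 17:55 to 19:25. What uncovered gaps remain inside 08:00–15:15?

After merging, the occupied span is 06:25–10:00, 12:15–13:40, 17:45–19:55.
Complement within 08:00–15:15: 10:00–12:15, 13:40–15:15.

10:00–12:15, 13:40–15:15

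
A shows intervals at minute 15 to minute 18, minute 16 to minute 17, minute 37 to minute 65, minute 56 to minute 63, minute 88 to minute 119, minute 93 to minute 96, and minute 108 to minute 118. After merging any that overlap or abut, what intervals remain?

minute 16 to minute 17 overlaps/touches minute 15 to minute 18 → extend to minute 15 to minute 18.
minute 37 to minute 65 is disjoint → start new block.
minute 56 to minute 63 overlaps/touches minute 37 to minute 65 → extend to minute 37 to minute 65.
minute 88 to minute 119 is disjoint → start new block.
minute 93 to minute 96 overlaps/touches minute 88 to minute 119 → extend to minute 88 to minute 119.
minute 108 to minute 118 overlaps/touches minute 88 to minute 119 → extend to minute 88 to minute 119.

minute 15 to minute 18, minute 37 to minute 65, minute 88 to minute 119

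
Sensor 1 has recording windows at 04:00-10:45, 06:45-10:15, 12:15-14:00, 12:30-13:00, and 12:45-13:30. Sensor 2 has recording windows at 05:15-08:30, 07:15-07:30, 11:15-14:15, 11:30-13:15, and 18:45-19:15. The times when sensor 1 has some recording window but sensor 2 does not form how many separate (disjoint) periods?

Merge the first list: 04:00–10:45, 12:15–14:00.
Merge the second list: 05:15–08:30, 11:15–14:15, 18:45–19:15.
A \ B = 04:00–05:15, 08:30–10:45.
That is 2 disjoint pieces.

2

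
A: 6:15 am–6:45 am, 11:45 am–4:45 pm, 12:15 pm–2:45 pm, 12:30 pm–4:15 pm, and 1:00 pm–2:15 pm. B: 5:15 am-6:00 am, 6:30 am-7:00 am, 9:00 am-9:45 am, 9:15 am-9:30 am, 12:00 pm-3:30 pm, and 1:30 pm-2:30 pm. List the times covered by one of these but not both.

5:15 am–6:00 am, 6:15 am–6:30 am, 6:45 am–7:00 am, 9:00 am–9:45 am, 11:45 am–12:00 pm, 3:30 pm–4:45 pm

Merge the first list: 6:15 am–6:45 am, 11:45 am–4:45 pm.
Merge the second list: 5:15 am–6:00 am, 6:30 am–7:00 am, 9:00 am–9:45 am, 12:00 pm–3:30 pm.
A \ B = 6:15 am–6:30 am, 11:45 am–12:00 pm, 3:30 pm–4:45 pm.
B \ A = 5:15 am–6:00 am, 6:45 am–7:00 am, 9:00 am–9:45 am.
Union of the two gives the symmetric difference.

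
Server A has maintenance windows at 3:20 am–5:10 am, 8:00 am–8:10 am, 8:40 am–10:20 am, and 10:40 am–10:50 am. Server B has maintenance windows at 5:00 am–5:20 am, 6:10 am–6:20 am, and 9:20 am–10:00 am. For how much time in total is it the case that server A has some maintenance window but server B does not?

A \ B = 3:20 am–5:00 am, 8:00 am–8:10 am, 8:40 am–9:20 am, 10:00 am–10:20 am, 10:40 am–10:50 am.
Total: 1 h 40 min + 10 min + 40 min + 20 min + 10 min = 3 h.

3 h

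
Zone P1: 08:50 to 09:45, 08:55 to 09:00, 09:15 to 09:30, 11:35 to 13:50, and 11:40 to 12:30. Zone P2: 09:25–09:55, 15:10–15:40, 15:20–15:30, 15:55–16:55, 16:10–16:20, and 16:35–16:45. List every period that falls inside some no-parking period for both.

Merge the first list: 08:50–09:45, 11:35–13:50.
Merge the second list: 09:25–09:55, 15:10–15:40, 15:55–16:55.
08:50–09:45 ∩ B → 09:25–09:45.
11:35–13:50 meets no B interval.

09:25–09:45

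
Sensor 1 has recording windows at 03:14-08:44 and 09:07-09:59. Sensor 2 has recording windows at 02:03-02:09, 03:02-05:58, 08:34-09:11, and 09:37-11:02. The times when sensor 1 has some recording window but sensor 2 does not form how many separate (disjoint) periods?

2

A \ B = 05:58–08:34, 09:11–09:37.
That is 2 disjoint pieces.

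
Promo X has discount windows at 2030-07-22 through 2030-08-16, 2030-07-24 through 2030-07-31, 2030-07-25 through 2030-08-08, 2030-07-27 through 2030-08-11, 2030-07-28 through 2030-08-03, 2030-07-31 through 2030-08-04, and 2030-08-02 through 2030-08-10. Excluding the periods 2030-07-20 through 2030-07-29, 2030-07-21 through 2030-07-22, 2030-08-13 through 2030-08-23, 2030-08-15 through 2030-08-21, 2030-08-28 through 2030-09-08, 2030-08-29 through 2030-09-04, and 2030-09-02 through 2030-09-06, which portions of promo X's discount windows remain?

Merge the first list: 2030-07-22 through 2030-08-16.
Merge the second list: 2030-07-20 through 2030-07-29, 2030-08-13 through 2030-08-23, 2030-08-28 through 2030-09-08.
2030-07-22 through 2030-08-16 \ B = 2030-07-30 through 2030-08-12.

2030-07-30 through 2030-08-12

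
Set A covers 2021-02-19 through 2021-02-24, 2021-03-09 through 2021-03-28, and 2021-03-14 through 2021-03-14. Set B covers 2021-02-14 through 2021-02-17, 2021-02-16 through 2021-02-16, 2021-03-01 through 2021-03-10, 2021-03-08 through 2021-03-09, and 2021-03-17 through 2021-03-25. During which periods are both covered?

Merge the first list: 2021-02-19 through 2021-02-24, 2021-03-09 through 2021-03-28.
Merge the second list: 2021-02-14 through 2021-02-17, 2021-03-01 through 2021-03-10, 2021-03-17 through 2021-03-25.
2021-02-19 through 2021-02-24 meets no B interval.
2021-03-09 through 2021-03-28 ∩ B → 2021-03-09 through 2021-03-10, 2021-03-17 through 2021-03-25.

2021-03-09 through 2021-03-10, 2021-03-17 through 2021-03-25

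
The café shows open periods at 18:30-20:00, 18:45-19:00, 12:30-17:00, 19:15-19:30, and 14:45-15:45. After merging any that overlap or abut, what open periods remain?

12:30–17:00, 18:30–20:00

Sort by start: 12:30–17:00, 14:45–15:45, 18:30–20:00, 18:45–19:00, 19:15–19:30.
14:45–15:45 overlaps/touches 12:30–17:00 → extend to 12:30–17:00.
18:30–20:00 is disjoint → start new block.
18:45–19:00 overlaps/touches 18:30–20:00 → extend to 18:30–20:00.
19:15–19:30 overlaps/touches 18:30–20:00 → extend to 18:30–20:00.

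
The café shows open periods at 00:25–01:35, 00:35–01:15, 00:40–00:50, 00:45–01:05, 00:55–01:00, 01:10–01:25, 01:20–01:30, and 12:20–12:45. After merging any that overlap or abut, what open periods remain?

00:25-01:35, 12:20-12:45

00:35-01:15 overlaps/touches 00:25-01:35 → extend to 00:25-01:35.
00:40-00:50 overlaps/touches 00:25-01:35 → extend to 00:25-01:35.
00:45-01:05 overlaps/touches 00:25-01:35 → extend to 00:25-01:35.
00:55-01:00 overlaps/touches 00:25-01:35 → extend to 00:25-01:35.
01:10-01:25 overlaps/touches 00:25-01:35 → extend to 00:25-01:35.
01:20-01:30 overlaps/touches 00:25-01:35 → extend to 00:25-01:35.
12:20-12:45 is disjoint → start new block.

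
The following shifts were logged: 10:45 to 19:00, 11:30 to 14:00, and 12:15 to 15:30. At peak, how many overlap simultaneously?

Walk the sorted start/end points keeping a running depth.
The depth first hits 3 at 12:15.

3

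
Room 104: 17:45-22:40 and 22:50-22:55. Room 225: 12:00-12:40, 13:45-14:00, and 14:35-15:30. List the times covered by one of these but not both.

A \ B = 17:45–22:40, 22:50–22:55.
B \ A = 12:00–12:40, 13:45–14:00, 14:35–15:30.
Union of the two gives the symmetric difference.

12:00–12:40, 13:45–14:00, 14:35–15:30, 17:45–22:40, 22:50–22:55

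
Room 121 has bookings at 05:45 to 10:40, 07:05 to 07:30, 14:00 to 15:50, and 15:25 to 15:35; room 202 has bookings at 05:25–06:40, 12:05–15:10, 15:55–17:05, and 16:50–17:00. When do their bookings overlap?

Merge the first list: 05:45-10:40, 14:00-15:50.
Merge the second list: 05:25-06:40, 12:05-15:10, 15:55-17:05.
05:45-10:40 ∩ B → 05:45-06:40.
14:00-15:50 ∩ B → 14:00-15:10.

05:45-06:40, 14:00-15:10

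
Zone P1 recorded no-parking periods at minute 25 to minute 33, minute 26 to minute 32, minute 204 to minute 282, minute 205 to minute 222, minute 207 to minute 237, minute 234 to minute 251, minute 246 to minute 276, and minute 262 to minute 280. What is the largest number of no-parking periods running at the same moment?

3

Sweep endpoints in order; track running count of active intervals.
Peak of 3 reached at minute 207.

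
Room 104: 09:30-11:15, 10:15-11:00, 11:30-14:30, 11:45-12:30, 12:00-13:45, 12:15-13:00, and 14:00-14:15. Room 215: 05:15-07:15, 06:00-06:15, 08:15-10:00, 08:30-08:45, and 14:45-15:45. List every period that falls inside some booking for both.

Merge the first list: 09:30–11:15, 11:30–14:30.
Merge the second list: 05:15–07:15, 08:15–10:00, 14:45–15:45.
09:30–11:15 meets the second set on 09:30–10:00.
11:30–14:30: no overlap with the second set.

09:30–10:00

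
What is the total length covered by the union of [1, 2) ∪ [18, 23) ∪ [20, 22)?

Merged: [1, 2), [18, 23).
Lengths: 1 + 5 = 6.

6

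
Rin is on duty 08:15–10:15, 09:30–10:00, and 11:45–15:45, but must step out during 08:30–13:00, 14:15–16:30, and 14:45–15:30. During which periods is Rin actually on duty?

08:15–08:30, 13:00–14:15

First set merges to 08:15–10:15, 11:45–15:45.
Second set merges to 08:30–13:00, 14:15–16:30.
08:15–10:15 minus B → 08:15–08:30.
11:45–15:45 minus B → 13:00–14:15.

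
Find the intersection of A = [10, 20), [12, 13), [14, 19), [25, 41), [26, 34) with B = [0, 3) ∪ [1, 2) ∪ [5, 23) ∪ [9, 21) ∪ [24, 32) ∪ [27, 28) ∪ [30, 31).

A, merged: [10, 20), [25, 41).
B, merged: [0, 3), [5, 23), [24, 32).
[10, 20) overlaps B on [10, 20).
[25, 41) overlaps B on [25, 32).

[10, 20) ∪ [25, 32)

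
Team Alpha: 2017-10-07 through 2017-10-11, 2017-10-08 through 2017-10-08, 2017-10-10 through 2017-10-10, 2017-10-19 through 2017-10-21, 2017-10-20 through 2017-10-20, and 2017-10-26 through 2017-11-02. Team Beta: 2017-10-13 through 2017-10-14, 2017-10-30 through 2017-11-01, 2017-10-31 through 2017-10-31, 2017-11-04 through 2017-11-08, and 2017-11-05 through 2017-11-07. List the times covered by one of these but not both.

Merge the first list: 2017-10-07 through 2017-10-11, 2017-10-19 through 2017-10-21, 2017-10-26 through 2017-11-02.
Merge the second list: 2017-10-13 through 2017-10-14, 2017-10-30 through 2017-11-01, 2017-11-04 through 2017-11-08.
A but not B: 2017-10-07 through 2017-10-11, 2017-10-19 through 2017-10-21, 2017-10-26 through 2017-10-29, 2017-11-02 through 2017-11-02.
B but not A: 2017-10-13 through 2017-10-14, 2017-11-04 through 2017-11-08.
Combining gives A △ B.

2017-10-07 through 2017-10-11, 2017-10-13 through 2017-10-14, 2017-10-19 through 2017-10-21, 2017-10-26 through 2017-10-29, 2017-11-02 through 2017-11-02, 2017-11-04 through 2017-11-08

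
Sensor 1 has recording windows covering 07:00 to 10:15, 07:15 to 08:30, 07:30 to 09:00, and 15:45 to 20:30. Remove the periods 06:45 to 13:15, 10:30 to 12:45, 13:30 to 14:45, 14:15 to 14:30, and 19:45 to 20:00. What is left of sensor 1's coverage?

15:45-19:45, 20:00-20:30

Merge the first list: 07:00-10:15, 15:45-20:30.
Merge the second list: 06:45-13:15, 13:30-14:45, 19:45-20:00.
07:00-10:15: entirely removed.
15:45-20:30 \ B = 15:45-19:45, 20:00-20:30.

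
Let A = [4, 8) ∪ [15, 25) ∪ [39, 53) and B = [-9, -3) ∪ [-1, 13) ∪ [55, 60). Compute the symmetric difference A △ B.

A but not B: [15, 25), [39, 53).
B but not A: [-9, -3), [-1, 4), [8, 13), [55, 60).
Combining gives A △ B.

[-9, -3) ∪ [-1, 4) ∪ [8, 13) ∪ [15, 25) ∪ [39, 53) ∪ [55, 60)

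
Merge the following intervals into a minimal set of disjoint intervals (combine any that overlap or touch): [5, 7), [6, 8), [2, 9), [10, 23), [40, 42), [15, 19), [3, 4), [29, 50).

[2, 9) ∪ [10, 23) ∪ [29, 50)

Sort by start: [2, 9), [3, 4), [5, 7), [6, 8), [10, 23), [15, 19), [29, 50), [40, 42).
[3, 4) overlaps/touches [2, 9) → extend to [2, 9).
[5, 7) overlaps/touches [2, 9) → extend to [2, 9).
[6, 8) overlaps/touches [2, 9) → extend to [2, 9).
[10, 23) is disjoint → start new block.
[15, 19) overlaps/touches [10, 23) → extend to [10, 23).
[29, 50) is disjoint → start new block.
[40, 42) overlaps/touches [29, 50) → extend to [29, 50).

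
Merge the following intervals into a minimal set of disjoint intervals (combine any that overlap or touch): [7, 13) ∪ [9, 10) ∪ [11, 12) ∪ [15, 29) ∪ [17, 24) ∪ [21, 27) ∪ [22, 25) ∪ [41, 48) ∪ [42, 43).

[7, 13) ∪ [15, 29) ∪ [41, 48)

[9, 10) overlaps/touches [7, 13) → extend to [7, 13).
[11, 12) overlaps/touches [7, 13) → extend to [7, 13).
[15, 29) is disjoint → start new block.
[17, 24) overlaps/touches [15, 29) → extend to [15, 29).
[21, 27) overlaps/touches [15, 29) → extend to [15, 29).
[22, 25) overlaps/touches [15, 29) → extend to [15, 29).
[41, 48) is disjoint → start new block.
[42, 43) overlaps/touches [41, 48) → extend to [41, 48).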